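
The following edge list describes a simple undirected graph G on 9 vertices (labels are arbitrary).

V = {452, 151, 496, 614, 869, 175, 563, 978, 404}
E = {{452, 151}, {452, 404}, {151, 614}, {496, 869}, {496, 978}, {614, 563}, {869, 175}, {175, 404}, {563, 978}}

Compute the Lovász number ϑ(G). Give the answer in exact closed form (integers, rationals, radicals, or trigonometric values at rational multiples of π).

9*cos(pi/9)/(cos(pi/9) + 1)

deg(563) = 2; N(563) = {614, 978}.
Vertex 175 has 2 neighbors: 869, 404.
deg(404) = 2; N(404) = {452, 175}.
Vertex 978 has 2 neighbors: 496, 563.
Regular of degree 2 on 9 vertices: this is C_{9}, the 9-cycle.
spec(A) ≈ [2.0, 1.5321, 0.3473, -1.0, -1.8794] (distinct, 4 d.p.).
With N=9: ϑ(G) = 9·(-(-1)*2*cos(pi/9))/(2−(-2*cos(pi/9))) = 9*cos(pi/9)/(cos(pi/9) + 1).
≈ 4.36009 (to 5 d.p.).
4 ≤ 9*cos(pi/9)/(cos(pi/9) + 1) ≤ 5: both strict.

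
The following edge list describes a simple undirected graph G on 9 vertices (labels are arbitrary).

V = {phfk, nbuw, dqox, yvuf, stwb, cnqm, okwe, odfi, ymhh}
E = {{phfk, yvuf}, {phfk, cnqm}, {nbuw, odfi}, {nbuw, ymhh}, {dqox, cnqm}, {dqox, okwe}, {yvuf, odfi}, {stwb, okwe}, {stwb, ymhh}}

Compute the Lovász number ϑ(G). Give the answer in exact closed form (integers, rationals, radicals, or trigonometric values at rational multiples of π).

9*cos(pi/9)/(cos(pi/9) + 1)

Vertex yvuf has 2 neighbors: phfk, odfi.
Vertex stwb has 2 neighbors: okwe, ymhh.
deg(ymhh) = 2; N(ymhh) = {nbuw, stwb}.
Vertex dqox has 2 neighbors: cnqm, okwe.
Regular of degree 2 on 9 vertices: this is C_{9}, the 9-cycle.
A has 5 distinct eigenvalues ≈ [2.0, 1.532089, 0.347296, -1.0, -1.879385].
−9·(-2*cos(pi/9)) / ((2)−(-2*cos(pi/9))) = 9*cos(pi/9)/(cos(pi/9) + 1) = ϑ(G).
Numerically 4.360089581.
Sandwich: α(G)=4 ≤ ϑ(G)=9*cos(pi/9)/(cos(pi/9) + 1) ≤ χ(Ḡ)=5 (both strict).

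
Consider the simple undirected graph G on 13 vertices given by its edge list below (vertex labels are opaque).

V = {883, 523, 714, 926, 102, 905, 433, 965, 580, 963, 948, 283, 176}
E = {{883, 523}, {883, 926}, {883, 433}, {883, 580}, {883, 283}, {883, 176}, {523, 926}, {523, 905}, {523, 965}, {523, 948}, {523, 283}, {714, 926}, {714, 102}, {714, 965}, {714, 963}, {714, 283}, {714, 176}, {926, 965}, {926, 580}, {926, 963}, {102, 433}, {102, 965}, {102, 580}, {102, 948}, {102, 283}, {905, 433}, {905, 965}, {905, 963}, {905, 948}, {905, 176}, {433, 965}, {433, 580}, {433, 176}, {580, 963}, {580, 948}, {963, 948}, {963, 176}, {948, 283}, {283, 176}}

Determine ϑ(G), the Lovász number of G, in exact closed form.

Vertex 963 has 6 neighbors: 714, 926, 905, 580, 948, 176.
Vertex 883 has 6 neighbors: 523, 926, 433, 580, 283, 176.
Vertex 433 has 6 neighbors: 883, 102, 905, 965, 580, 176.
Vertex 176 has 6 neighbors: 883, 714, 905, 433, 963, 283.
deg(v) = 6 for all v (|V|=13); SR(13,6,2,3) — a Paley graph.
The 3 distinct eigenvalues: [6.0, 1.303, -2.303].
Lovász (edge-transitive): ϑ = −13·(-sqrt(13)/2 - 1/2)/((6)−(-sqrt(13)/2 - 1/2)) = sqrt(13).
ϑ(G) ≈ 3.60555.

sqrt(13)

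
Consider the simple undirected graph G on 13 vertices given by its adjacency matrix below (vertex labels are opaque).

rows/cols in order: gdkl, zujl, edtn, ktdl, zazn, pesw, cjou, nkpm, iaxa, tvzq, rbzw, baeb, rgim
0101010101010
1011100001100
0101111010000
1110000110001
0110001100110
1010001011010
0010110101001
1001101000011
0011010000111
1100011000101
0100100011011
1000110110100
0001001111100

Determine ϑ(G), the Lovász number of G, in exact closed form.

sqrt(13)

deg(tvzq) = 6; N(tvzq) = {gdkl, zujl, pesw, cjou, rbzw, rgim}.
Vertex baeb has 6 neighbors: gdkl, zazn, pesw, nkpm, iaxa, rbzw.
deg(pesw) = 6; N(pesw) = {gdkl, edtn, cjou, iaxa, tvzq, baeb}.
Vertex iaxa has 6 neighbors: edtn, ktdl, pesw, rbzw, baeb, rgim.
6-regular, N=13; Paley(13): SR with (k,λ,μ)=(6,2,3).
spec(A) ≈ [6.0, 1.302776, -2.302776] (distinct, 6 d.p.).
With N=13: ϑ(G) = 13·(-(-sqrt(13)/2 - 1/2))/(6−(-sqrt(13)/2 - 1/2)) = sqrt(13).
ϑ(G) ≈ 3.6055513.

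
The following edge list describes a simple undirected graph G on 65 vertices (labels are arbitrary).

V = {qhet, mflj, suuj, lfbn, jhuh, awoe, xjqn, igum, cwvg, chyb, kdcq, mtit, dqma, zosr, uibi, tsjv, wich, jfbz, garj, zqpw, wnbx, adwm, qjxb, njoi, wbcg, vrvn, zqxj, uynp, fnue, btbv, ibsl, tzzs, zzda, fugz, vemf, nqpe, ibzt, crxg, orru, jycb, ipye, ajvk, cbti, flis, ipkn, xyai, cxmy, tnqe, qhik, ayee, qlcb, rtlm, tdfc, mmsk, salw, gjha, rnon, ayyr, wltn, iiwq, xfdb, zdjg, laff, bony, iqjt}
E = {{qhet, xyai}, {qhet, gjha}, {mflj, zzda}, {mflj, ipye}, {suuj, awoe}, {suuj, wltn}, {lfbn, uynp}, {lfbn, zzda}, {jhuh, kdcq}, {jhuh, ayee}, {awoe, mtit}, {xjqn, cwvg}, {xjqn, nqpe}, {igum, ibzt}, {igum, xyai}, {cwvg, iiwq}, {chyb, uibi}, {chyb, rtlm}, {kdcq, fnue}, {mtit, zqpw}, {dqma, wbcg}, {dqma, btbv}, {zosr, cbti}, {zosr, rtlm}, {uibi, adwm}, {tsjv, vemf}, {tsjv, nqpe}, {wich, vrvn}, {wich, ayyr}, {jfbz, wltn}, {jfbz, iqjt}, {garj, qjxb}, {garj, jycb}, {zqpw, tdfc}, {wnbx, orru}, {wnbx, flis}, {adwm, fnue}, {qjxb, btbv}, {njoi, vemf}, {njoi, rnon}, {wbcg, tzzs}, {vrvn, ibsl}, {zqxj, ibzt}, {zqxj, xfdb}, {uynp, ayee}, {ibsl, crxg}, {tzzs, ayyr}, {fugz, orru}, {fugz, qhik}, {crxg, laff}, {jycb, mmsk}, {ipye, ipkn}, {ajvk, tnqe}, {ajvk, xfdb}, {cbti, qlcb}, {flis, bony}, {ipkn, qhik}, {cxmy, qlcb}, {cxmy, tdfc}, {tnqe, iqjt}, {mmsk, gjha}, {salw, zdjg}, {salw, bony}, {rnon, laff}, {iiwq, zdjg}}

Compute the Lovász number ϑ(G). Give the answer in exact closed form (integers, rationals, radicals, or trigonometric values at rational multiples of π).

N(lfbn) = {uynp, zzda}, |N(lfbn)| = 2.
Vertex iiwq has 2 neighbors: cwvg, zdjg.
Vertex adwm has 2 neighbors: uibi, fnue.
Vertex ayyr has 2 neighbors: wich, tzzs.
2-regular, N=65; the odd cycle C_{65}.
A has 33 distinct eigenvalues ≈ [2.0, 1.9907, 1.9627, 1.9165, 1.8523, 1.7709, 1.6729, 1.5593, 1.4312, 1.2897, 1.1361, 0.972, 0.7987, 0.618, 0.4316, 0.2411, 0.0483, -0.1449, -0.3367, -0.5254, -0.7092, -0.8864, -1.0553, -1.2143, -1.362, -1.497, -1.618, -1.7239, -1.8137, -1.8866, -1.9419, -1.979, -1.9977].
−65·(-2*cos(pi/65)) / ((2)−(-2*cos(pi/65))) = 65*cos(pi/65)/(cos(pi/65) + 1) = ϑ(G).
= 32.4810126… (decimal).
α=32, χ(Ḡ)=33; ϑ=65*cos(pi/65)/(cos(pi/65) + 1) lies between (both strict).

65*cos(pi/65)/(cos(pi/65) + 1)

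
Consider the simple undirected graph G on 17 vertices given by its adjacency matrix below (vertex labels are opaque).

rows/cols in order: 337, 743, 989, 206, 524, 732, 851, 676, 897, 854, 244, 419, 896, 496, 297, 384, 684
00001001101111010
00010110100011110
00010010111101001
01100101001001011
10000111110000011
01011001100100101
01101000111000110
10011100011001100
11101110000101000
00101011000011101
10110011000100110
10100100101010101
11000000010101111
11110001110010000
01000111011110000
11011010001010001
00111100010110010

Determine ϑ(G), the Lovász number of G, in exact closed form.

sqrt(17)

N(897) = {337, 743, 989, 524, 732, 851, 419, 496}, |N(897)| = 8.
deg(496) = 8; N(496) = {337, 743, 989, 206, 676, 897, 854, 896}.
deg(676) = 8; N(676) = {337, 206, 524, 732, 854, 244, 496, 297}.
Vertex 989 has 8 neighbors: 206, 851, 897, 854, 244, 419, 496, 684.
17-vertex 8-regular graph: strongly regular (17,8,3,4).
The 3 distinct eigenvalues: [8.0, 1.561553, -2.561553].
ϑ = −N·λ_min/(λ_max−λ_min) = −17·(-sqrt(17)/2 - 1/2)/(8−(-sqrt(17)/2 - 1/2)) = sqrt(17).
= 4.12311… (decimal).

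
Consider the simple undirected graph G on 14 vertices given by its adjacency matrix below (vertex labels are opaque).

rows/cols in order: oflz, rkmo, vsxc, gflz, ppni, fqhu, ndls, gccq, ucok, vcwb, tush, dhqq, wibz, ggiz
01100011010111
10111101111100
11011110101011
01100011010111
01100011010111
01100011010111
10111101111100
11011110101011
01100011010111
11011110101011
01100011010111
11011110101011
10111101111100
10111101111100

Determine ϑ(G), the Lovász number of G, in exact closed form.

6

deg(ggiz) = 10; N(ggiz) = {oflz, vsxc, gflz, ppni, fqhu, gccq, ucok, vcwb, tush, dhqq}.
deg(vsxc) = 10; N(vsxc) = {oflz, rkmo, gflz, ppni, fqhu, ndls, ucok, tush, wibz, ggiz}.
Vertex vcwb has 10 neighbors: oflz, rkmo, gflz, ppni, fqhu, ndls, ucok, tush, wibz, ggiz.
deg(dhqq) = 10; N(dhqq) = {oflz, rkmo, gflz, ppni, fqhu, ndls, ucok, tush, wibz, ggiz}.
K_{6,4,4} (perfect); ϑ(G) = α(G) = max{6,4,4} = 6.
ϑ(G) ≈ 6.00000000.
Lovász sandwich 6 ≤ 6 ≤ 6: collapsed.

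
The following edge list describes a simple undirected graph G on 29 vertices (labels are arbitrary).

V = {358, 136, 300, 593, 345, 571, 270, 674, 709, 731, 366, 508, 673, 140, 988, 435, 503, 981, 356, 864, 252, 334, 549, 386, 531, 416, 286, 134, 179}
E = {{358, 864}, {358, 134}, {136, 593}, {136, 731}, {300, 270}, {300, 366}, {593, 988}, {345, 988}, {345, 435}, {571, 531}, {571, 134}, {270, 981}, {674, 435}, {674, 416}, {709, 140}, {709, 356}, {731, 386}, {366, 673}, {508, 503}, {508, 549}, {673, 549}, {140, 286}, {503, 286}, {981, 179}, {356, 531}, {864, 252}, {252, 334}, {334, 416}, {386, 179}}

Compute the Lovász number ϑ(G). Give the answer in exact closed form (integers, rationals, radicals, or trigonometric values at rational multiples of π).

N(864) = {358, 252}, |N(864)| = 2.
Vertex 300 has 2 neighbors: 270, 366.
deg(252) = 2; N(252) = {864, 334}.
N(531) = {571, 356}, |N(531)| = 2.
2-regular, N=29; the odd cycle C_{29}.
Distinct eigenvalues (to 5 d.p.): [2.0, 1.95324, 1.81515, 1.59219, 1.29477, 0.93682, 0.53506, 0.10828, -0.32356, -0.74028, -1.12237, -1.45199, -1.71371, -1.89531, -1.98828].
Lovász (edge-transitive): ϑ = −29·(-2*cos(pi/29))/((2)−(-2*cos(pi/29))) = 29*cos(pi/29)/(cos(pi/29) + 1).
Numerically 14.4573753.
α=14, χ(Ḡ)=15; ϑ=29*cos(pi/29)/(cos(pi/29) + 1) lies between (both strict).

29*cos(pi/29)/(cos(pi/29) + 1)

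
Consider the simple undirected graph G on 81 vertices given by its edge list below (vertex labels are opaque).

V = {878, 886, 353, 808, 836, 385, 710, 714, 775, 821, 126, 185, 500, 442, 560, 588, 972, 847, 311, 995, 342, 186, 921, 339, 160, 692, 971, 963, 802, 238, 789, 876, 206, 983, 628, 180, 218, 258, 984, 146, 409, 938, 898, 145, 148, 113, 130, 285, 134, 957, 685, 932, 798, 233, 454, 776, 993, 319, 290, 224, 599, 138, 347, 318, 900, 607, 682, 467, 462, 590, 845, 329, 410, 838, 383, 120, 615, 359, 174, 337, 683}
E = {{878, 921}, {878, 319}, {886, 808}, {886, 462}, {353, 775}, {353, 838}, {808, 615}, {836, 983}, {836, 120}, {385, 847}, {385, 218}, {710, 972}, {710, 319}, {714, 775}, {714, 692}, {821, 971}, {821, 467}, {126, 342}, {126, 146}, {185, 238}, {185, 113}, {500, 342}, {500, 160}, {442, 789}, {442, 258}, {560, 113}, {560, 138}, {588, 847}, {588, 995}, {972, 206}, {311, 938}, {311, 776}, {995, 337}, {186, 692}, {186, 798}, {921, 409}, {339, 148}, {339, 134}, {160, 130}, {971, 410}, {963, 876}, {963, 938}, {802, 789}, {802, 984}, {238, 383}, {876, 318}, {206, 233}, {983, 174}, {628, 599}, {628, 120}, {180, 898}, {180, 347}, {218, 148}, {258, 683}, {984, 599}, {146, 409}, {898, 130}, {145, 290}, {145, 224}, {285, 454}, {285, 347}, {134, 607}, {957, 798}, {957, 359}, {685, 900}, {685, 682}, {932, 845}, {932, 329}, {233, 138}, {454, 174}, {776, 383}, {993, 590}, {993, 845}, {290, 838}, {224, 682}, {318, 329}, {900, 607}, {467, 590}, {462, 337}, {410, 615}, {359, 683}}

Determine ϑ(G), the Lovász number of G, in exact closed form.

81*cos(pi/81)/(cos(pi/81) + 1)

Vertex 628 has 2 neighbors: 599, 120.
Vertex 285 has 2 neighbors: 454, 347.
deg(615) = 2; N(615) = {808, 410}.
deg(560) = 2; N(560) = {113, 138}.
81-vertex 2-regular graph: this is C_{81}, the 81-cycle.
A has 41 distinct eigenvalues ≈ [2.0, 1.99399, 1.97598, 1.94609, 1.9045, 1.85145, 1.78727, 1.71233, 1.6271, 1.53209, 1.42786, 1.31504, 1.19432, 1.06641, 0.93209, 0.79216, 0.64747, 0.49888, 0.3473, 0.19362, 0.03878, -0.11629, -0.27066, -0.42341, -0.57361, -0.72036, -0.86277, -1.0, -1.13121, -1.25562, -1.37248, -1.48109, -1.58079, -1.67098, -1.75112, -1.82073, -1.87939, -1.92674, -1.96251, -1.98648, -1.9985].
ϑ = −N·λ_min/(λ_max−λ_min) = −81·(-2*cos(pi/81))/(2−(-2*cos(pi/81))) = 81*cos(pi/81)/(cos(pi/81) + 1).
≈ 40.484765 (to 6 d.p.).
Lovász sandwich 40 ≤ 81*cos(pi/81)/(cos(pi/81) + 1) ≤ 41: both strict.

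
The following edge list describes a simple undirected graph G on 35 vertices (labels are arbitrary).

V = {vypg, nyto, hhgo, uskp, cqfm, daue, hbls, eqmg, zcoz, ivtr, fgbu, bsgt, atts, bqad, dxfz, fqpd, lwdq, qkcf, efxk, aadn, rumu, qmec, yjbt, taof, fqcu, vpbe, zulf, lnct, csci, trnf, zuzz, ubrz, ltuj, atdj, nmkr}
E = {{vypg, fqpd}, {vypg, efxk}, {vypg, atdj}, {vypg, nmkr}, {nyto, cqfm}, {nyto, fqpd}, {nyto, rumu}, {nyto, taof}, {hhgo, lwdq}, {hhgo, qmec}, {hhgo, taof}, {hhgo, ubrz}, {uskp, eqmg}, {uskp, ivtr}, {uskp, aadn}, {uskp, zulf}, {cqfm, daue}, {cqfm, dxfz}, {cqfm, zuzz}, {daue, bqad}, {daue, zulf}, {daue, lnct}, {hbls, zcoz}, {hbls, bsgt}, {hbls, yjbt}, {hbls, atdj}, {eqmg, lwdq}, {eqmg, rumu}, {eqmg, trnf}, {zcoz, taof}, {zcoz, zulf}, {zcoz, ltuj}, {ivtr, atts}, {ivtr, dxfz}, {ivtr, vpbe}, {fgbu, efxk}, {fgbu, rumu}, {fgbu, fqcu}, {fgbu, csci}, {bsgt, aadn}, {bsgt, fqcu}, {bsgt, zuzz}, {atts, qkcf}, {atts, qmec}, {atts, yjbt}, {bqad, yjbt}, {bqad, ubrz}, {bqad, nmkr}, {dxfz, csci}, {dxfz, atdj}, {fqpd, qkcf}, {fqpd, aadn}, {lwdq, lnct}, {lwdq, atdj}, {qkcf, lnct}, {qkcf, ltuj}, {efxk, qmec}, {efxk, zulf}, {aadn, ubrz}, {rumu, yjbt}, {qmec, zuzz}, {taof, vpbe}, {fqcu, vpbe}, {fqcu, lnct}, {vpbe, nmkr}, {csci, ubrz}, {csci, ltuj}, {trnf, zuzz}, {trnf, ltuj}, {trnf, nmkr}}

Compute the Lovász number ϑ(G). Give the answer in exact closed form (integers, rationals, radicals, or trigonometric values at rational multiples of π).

15

Vertex lnct has 4 neighbors: daue, lwdq, qkcf, fqcu.
deg(nyto) = 4; N(nyto) = {cqfm, fqpd, rumu, taof}.
Vertex ivtr has 4 neighbors: uskp, atts, dxfz, vpbe.
deg(lwdq) = 4; N(lwdq) = {hhgo, eqmg, lnct, atdj}.
deg(v) = 4 for all v (|V|=35); Kneser-type, 3-subsets of [7].
The 4 distinct eigenvalues: [4.0, 2.0, -1.0, -3.0].
With N=35: ϑ(G) = 35·(-1*(-3))/(4−(-3)) = 15.
= 15.00000… (decimal).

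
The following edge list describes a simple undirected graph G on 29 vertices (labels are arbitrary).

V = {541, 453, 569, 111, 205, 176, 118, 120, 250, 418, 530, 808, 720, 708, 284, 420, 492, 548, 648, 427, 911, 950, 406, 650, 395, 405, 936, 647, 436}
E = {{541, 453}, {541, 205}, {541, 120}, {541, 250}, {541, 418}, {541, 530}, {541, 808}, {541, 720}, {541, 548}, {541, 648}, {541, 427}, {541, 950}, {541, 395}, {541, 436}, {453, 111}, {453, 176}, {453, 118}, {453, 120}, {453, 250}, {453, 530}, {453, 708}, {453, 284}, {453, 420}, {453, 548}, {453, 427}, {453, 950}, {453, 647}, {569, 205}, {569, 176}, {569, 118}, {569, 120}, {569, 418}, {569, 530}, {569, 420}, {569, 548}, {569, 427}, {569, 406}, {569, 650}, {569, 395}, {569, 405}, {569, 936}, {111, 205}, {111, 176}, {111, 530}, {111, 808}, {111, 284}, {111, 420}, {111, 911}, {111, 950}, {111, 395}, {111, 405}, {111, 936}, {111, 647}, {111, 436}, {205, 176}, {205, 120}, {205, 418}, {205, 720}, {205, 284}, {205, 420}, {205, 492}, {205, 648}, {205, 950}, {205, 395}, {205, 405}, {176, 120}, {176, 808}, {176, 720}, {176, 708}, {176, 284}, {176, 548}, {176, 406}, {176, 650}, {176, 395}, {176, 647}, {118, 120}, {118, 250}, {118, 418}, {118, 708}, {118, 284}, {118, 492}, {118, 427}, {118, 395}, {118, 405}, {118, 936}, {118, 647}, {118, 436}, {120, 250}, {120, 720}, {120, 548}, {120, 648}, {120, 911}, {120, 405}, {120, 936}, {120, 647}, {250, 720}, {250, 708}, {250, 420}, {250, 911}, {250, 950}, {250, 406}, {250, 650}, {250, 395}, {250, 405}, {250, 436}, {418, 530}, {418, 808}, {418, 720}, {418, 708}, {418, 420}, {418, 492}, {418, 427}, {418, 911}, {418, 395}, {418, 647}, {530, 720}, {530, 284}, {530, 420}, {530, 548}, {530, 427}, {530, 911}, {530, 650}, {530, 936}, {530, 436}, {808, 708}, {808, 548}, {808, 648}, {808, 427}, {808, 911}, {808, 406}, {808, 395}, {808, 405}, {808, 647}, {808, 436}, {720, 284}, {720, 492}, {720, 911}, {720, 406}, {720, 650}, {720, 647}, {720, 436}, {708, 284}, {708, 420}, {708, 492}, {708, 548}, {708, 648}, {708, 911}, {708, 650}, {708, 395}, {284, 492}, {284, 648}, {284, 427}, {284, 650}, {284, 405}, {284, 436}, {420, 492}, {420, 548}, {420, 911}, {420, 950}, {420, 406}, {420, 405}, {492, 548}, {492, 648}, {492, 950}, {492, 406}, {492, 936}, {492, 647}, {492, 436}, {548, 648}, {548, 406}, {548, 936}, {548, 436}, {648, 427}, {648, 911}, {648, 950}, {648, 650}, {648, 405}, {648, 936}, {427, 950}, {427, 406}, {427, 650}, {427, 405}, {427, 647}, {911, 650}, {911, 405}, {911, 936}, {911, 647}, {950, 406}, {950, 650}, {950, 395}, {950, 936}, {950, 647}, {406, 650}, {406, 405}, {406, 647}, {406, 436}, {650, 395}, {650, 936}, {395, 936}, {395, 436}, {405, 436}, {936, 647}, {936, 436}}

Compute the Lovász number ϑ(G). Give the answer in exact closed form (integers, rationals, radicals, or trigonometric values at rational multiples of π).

deg(418) = 14; N(418) = {541, 569, 205, 118, 530, 808, 720, 708, 420, 492, 427, 911, 395, 647}.
N(647) = {453, 111, 176, 118, 120, 418, 808, 720, 492, 427, 911, 950, 406, 936}, |N(647)| = 14.
Vertex 950 has 14 neighbors: 541, 453, 111, 205, 250, 420, 492, 648, 427, 406, 650, 395, 936, 647.
N(205) = {541, 569, 111, 176, 120, 418, 720, 284, 420, 492, 648, 950, 395, 405}, |N(205)| = 14.
Regular of degree 14 on 29 vertices: SR(29,14,6,7) — a Paley graph.
Distinct eigenvalues (to 6 d.p.): [14.0, 2.192582, -3.192582].
With N=29: ϑ(G) = 29·(-(-sqrt(29)/2 - 1/2))/(14−(-sqrt(29)/2 - 1/2)) = sqrt(29).
ϑ(G) ≈ 5.3851648.

sqrt(29)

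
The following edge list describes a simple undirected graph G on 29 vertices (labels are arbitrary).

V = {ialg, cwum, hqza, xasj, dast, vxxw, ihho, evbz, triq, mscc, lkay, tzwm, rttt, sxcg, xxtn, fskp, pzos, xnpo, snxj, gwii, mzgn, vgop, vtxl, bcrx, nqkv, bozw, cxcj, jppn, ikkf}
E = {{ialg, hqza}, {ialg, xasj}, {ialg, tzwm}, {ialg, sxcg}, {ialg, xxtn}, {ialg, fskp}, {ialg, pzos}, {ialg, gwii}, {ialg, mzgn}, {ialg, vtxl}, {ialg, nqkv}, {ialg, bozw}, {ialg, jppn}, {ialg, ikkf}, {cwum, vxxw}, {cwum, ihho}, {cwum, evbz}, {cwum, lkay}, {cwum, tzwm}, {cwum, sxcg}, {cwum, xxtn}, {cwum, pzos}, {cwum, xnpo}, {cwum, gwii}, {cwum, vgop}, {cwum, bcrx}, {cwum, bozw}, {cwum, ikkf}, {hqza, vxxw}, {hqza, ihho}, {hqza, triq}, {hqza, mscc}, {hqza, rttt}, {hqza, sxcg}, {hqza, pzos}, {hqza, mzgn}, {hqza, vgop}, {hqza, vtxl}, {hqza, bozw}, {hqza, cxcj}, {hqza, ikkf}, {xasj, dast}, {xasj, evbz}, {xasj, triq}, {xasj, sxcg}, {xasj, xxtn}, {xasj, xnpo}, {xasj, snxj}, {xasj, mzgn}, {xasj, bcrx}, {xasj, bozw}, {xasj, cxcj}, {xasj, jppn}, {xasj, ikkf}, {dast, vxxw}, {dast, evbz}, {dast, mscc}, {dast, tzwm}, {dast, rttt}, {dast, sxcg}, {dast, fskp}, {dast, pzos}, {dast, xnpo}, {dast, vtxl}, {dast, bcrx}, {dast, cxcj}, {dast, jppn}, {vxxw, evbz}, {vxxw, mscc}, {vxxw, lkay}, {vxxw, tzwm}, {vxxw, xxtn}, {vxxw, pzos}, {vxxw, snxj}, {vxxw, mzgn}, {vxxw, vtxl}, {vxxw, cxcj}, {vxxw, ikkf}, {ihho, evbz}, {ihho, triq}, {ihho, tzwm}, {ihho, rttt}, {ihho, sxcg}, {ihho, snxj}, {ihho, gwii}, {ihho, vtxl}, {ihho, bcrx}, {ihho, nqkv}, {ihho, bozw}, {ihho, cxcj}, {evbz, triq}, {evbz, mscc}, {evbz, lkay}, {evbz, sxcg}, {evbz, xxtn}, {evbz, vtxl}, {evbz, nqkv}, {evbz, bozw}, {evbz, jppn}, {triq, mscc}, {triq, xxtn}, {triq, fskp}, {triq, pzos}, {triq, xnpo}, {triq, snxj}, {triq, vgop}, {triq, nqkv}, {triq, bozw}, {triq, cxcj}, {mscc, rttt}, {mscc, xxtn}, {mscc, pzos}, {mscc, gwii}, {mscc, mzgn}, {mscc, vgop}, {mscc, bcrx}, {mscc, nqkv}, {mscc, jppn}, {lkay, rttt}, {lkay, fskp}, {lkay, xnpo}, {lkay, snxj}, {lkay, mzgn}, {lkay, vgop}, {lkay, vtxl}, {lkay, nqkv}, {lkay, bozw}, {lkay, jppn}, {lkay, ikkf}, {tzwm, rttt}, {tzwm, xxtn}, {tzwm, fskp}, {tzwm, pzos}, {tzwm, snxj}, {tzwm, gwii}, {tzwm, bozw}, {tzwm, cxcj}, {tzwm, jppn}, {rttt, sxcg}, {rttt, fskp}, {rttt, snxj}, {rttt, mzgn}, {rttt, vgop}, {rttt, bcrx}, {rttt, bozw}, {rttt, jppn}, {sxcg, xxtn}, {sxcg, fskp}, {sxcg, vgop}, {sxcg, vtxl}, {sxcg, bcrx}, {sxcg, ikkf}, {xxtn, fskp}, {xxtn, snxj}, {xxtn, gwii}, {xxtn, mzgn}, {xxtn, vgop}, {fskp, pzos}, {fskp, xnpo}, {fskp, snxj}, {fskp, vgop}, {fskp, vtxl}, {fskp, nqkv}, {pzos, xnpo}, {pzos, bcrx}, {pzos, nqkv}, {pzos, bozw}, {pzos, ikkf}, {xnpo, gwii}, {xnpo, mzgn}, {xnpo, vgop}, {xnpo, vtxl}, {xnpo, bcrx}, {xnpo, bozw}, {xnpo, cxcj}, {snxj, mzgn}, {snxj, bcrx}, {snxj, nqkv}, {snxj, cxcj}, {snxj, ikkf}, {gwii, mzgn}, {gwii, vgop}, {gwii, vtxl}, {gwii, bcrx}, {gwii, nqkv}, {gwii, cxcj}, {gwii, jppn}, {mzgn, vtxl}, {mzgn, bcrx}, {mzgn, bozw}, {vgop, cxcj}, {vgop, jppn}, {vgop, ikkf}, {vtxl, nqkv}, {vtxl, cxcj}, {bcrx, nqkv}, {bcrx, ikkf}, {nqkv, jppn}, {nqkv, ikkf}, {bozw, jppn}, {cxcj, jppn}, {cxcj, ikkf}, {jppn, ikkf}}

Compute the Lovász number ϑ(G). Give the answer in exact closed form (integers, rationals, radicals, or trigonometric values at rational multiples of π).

sqrt(29)

deg(vgop) = 14; N(vgop) = {cwum, hqza, triq, mscc, lkay, rttt, sxcg, xxtn, fskp, xnpo, gwii, cxcj, jppn, ikkf}.
deg(mzgn) = 14; N(mzgn) = {ialg, hqza, xasj, vxxw, mscc, lkay, rttt, xxtn, xnpo, snxj, gwii, vtxl, bcrx, bozw}.
N(evbz) = {cwum, xasj, dast, vxxw, ihho, triq, mscc, lkay, sxcg, xxtn, vtxl, nqkv, bozw, jppn}, |N(evbz)| = 14.
N(mscc) = {hqza, dast, vxxw, evbz, triq, rttt, xxtn, pzos, gwii, mzgn, vgop, bcrx, nqkv, jppn}, |N(mscc)| = 14.
Every vertex has degree 14 (N=29); Paley(29): SR with (k,λ,μ)=(14,6,7).
A has 3 distinct eigenvalues ≈ [14.0, 2.193, -3.193].
With N=29: ϑ(G) = 29·(-(-sqrt(29)/2 - 1/2))/(14−(-sqrt(29)/2 - 1/2)) = sqrt(29).
ϑ(G) ≈ 5.3852.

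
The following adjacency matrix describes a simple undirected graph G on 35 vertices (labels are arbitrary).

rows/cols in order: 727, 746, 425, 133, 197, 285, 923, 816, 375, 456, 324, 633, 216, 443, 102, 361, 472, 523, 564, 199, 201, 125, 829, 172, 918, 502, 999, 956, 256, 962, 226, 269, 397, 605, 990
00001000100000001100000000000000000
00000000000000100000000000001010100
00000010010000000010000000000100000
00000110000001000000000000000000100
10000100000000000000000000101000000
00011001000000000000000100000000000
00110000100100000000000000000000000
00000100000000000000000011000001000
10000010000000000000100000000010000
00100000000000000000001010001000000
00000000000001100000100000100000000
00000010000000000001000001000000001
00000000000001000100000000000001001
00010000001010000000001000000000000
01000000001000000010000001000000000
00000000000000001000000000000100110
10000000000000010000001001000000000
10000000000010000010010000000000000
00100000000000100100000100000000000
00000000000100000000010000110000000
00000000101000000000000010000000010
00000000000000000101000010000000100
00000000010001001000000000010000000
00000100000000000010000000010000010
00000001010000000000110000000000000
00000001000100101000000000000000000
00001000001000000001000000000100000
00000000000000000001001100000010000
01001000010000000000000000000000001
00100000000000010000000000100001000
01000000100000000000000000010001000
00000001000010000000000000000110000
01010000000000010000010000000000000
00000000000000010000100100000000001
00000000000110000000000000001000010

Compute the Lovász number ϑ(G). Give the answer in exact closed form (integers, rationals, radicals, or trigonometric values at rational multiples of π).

Vertex 199 has 4 neighbors: 633, 125, 999, 956.
deg(727) = 4; N(727) = {197, 375, 472, 523}.
Vertex 502 has 4 neighbors: 816, 633, 102, 472.
deg(285) = 4; N(285) = {133, 197, 816, 172}.
deg(v) = 4 for all v (|V|=35); Kneser-type, 3-subsets of [7].
The 4 distinct eigenvalues: [4.0, 2.0, -1.0, -3.0].
ϑ = −N·λ_min/(λ_max−λ_min) = −35·(-3)/(4−(-3)) = 15.
ϑ(G) ≈ 15.00000000.

15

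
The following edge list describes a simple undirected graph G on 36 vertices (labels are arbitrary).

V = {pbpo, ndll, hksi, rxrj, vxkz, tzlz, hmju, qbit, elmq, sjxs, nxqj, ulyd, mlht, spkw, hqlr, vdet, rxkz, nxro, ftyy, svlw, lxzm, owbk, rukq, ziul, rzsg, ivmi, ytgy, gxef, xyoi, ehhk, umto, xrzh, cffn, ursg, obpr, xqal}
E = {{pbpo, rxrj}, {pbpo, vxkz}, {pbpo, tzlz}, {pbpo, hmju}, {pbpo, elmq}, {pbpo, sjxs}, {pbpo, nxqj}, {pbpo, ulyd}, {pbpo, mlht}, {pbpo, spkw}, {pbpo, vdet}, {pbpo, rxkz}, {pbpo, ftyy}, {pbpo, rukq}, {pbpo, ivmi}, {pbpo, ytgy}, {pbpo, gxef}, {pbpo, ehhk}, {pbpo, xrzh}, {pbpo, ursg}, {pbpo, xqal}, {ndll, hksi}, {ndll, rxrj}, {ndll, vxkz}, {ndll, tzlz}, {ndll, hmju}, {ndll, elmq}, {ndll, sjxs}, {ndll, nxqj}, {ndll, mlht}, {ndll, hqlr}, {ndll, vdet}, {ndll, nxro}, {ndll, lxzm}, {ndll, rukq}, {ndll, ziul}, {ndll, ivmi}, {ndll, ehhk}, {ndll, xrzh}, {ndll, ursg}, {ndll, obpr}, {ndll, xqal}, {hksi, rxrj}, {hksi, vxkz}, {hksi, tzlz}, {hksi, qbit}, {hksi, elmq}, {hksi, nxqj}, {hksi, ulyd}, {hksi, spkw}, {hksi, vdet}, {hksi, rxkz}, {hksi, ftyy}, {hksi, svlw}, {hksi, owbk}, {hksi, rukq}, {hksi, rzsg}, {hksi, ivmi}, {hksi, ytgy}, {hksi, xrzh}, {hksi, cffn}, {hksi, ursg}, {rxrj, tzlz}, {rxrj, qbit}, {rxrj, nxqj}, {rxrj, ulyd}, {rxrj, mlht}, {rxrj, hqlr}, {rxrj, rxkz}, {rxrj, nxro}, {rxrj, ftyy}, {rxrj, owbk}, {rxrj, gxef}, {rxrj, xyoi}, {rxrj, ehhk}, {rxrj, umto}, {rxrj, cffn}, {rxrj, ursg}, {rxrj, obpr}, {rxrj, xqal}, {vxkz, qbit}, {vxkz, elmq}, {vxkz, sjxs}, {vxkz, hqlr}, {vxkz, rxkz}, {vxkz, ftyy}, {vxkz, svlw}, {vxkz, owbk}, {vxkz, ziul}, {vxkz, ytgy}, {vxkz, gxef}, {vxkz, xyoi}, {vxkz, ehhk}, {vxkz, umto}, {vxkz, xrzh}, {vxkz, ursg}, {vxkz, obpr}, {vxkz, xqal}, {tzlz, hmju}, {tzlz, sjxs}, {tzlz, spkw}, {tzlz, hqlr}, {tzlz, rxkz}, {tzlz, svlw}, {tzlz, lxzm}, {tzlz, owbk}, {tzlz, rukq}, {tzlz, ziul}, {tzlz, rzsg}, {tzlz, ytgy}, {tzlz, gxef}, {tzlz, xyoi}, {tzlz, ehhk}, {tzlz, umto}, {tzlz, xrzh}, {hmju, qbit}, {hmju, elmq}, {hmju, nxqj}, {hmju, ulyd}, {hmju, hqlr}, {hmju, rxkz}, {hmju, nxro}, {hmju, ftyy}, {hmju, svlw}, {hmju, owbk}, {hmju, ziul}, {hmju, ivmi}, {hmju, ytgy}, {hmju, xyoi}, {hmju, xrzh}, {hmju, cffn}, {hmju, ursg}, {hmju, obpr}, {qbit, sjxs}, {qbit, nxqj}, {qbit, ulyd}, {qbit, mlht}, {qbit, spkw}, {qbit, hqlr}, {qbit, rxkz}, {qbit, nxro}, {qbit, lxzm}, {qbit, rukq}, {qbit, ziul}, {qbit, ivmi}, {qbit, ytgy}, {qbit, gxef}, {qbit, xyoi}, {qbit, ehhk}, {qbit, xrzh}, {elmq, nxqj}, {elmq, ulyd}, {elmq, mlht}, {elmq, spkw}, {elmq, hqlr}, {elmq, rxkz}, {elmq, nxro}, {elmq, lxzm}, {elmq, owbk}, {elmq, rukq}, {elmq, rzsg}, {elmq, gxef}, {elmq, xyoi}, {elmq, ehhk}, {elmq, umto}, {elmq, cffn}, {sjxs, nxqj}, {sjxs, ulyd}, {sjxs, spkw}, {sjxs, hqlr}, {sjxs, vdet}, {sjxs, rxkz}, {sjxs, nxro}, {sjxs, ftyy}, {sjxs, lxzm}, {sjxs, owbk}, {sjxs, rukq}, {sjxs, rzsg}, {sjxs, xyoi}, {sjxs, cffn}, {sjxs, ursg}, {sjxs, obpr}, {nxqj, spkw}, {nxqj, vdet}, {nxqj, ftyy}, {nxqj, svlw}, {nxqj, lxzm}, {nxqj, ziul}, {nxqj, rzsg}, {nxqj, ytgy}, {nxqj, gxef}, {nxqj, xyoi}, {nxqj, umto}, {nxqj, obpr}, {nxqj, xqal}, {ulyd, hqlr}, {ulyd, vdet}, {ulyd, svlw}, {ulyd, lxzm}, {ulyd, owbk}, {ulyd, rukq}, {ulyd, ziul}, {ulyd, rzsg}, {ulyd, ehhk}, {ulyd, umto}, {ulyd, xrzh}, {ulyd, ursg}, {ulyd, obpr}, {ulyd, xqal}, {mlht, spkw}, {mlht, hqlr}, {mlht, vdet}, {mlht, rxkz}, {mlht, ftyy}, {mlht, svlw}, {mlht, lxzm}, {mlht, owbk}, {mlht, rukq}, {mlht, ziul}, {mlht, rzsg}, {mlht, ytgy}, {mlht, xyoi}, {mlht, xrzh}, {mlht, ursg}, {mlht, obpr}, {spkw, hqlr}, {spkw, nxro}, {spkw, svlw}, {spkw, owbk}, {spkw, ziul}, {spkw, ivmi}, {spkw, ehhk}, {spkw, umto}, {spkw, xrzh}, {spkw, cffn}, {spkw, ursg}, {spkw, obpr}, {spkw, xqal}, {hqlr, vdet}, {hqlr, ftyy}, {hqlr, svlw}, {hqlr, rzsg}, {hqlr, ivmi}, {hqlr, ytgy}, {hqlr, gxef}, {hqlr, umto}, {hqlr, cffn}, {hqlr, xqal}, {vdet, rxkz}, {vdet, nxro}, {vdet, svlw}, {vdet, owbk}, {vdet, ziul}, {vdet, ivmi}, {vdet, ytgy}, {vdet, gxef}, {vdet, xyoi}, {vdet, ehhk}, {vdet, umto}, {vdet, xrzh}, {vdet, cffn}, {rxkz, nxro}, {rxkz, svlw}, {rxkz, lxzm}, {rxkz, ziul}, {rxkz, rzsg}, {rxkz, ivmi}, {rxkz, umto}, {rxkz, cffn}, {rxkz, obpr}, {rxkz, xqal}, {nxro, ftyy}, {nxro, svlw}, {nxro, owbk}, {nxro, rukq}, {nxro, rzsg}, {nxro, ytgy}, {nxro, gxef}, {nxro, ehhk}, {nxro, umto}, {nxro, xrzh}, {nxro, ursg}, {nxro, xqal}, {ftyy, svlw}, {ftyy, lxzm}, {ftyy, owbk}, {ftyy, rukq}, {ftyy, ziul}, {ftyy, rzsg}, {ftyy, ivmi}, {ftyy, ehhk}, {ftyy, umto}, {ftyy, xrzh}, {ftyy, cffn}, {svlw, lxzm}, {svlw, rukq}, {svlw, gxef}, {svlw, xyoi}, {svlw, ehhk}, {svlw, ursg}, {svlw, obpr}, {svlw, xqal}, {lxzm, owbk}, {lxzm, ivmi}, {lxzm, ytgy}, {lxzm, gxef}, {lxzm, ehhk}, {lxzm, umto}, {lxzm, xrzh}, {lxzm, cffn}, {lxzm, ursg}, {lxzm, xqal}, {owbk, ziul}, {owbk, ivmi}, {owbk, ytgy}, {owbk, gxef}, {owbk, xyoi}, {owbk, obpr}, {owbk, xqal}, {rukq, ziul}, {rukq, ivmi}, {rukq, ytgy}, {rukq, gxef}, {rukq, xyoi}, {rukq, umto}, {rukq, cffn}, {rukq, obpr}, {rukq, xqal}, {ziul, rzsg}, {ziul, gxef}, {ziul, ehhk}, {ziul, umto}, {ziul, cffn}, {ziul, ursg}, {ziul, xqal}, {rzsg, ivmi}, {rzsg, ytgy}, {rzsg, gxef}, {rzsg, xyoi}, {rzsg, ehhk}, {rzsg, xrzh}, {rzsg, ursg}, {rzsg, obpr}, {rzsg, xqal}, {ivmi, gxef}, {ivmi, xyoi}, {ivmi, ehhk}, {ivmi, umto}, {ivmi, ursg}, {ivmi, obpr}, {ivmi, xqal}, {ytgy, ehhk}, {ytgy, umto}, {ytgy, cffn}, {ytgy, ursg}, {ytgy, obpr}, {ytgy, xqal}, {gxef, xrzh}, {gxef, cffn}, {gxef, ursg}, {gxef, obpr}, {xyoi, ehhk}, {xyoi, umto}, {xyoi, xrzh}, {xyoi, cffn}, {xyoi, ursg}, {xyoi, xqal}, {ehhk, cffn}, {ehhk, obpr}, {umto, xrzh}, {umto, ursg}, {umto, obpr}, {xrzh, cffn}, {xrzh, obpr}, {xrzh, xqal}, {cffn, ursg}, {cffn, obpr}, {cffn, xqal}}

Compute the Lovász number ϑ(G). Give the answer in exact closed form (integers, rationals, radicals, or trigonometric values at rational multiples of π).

8

N(xyoi) = {rxrj, vxkz, tzlz, hmju, qbit, elmq, sjxs, nxqj, mlht, vdet, svlw, owbk, rukq, rzsg, ivmi, ehhk, umto, xrzh, cffn, ursg, xqal}, |N(xyoi)| = 21.
deg(vdet) = 21; N(vdet) = {pbpo, ndll, hksi, sjxs, nxqj, ulyd, mlht, hqlr, rxkz, nxro, svlw, owbk, ziul, ivmi, ytgy, gxef, xyoi, ehhk, umto, xrzh, cffn}.
N(xrzh) = {pbpo, ndll, hksi, vxkz, tzlz, hmju, qbit, ulyd, mlht, spkw, vdet, nxro, ftyy, lxzm, rzsg, gxef, xyoi, umto, cffn, obpr, xqal}, |N(xrzh)| = 21.
Vertex ziul has 21 neighbors: ndll, vxkz, tzlz, hmju, qbit, nxqj, ulyd, mlht, spkw, vdet, rxkz, ftyy, owbk, rukq, rzsg, gxef, ehhk, umto, cffn, ursg, xqal.
deg(v) = 21 for all v (|V|=36); this is K(9,2), the Kneser graph.
Distinct eigenvalues (to 5 d.p.): [21.0, 1.0, -6.0].
ϑ = −N·λ_min/(λ_max−λ_min) = −36·(-6)/(21−(-6)) = 8.
≈ 8.00000000 (to 8 d.p.).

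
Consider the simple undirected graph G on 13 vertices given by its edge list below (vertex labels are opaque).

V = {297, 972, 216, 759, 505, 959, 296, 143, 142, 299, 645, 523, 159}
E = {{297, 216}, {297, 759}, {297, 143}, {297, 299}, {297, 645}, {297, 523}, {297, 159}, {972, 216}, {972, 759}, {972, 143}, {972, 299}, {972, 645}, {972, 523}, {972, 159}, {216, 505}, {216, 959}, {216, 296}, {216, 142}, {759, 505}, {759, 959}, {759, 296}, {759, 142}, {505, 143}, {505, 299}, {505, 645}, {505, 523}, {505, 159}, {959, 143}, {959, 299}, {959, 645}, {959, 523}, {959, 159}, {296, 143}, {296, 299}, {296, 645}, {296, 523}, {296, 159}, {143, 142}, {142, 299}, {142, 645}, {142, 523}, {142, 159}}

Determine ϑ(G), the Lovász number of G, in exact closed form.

N(959) = {216, 759, 143, 299, 645, 523, 159}, |N(959)| = 7.
N(299) = {297, 972, 505, 959, 296, 142}, |N(299)| = 6.
N(143) = {297, 972, 505, 959, 296, 142}, |N(143)| = 6.
N(297) = {216, 759, 143, 299, 645, 523, 159}, |N(297)| = 7.
Complete 2-partite, parts [7, 6]: perfect, ϑ = α = 7.
= 7.0000… (decimal).
7 ≤ 7 ≤ 7: collapsed.

7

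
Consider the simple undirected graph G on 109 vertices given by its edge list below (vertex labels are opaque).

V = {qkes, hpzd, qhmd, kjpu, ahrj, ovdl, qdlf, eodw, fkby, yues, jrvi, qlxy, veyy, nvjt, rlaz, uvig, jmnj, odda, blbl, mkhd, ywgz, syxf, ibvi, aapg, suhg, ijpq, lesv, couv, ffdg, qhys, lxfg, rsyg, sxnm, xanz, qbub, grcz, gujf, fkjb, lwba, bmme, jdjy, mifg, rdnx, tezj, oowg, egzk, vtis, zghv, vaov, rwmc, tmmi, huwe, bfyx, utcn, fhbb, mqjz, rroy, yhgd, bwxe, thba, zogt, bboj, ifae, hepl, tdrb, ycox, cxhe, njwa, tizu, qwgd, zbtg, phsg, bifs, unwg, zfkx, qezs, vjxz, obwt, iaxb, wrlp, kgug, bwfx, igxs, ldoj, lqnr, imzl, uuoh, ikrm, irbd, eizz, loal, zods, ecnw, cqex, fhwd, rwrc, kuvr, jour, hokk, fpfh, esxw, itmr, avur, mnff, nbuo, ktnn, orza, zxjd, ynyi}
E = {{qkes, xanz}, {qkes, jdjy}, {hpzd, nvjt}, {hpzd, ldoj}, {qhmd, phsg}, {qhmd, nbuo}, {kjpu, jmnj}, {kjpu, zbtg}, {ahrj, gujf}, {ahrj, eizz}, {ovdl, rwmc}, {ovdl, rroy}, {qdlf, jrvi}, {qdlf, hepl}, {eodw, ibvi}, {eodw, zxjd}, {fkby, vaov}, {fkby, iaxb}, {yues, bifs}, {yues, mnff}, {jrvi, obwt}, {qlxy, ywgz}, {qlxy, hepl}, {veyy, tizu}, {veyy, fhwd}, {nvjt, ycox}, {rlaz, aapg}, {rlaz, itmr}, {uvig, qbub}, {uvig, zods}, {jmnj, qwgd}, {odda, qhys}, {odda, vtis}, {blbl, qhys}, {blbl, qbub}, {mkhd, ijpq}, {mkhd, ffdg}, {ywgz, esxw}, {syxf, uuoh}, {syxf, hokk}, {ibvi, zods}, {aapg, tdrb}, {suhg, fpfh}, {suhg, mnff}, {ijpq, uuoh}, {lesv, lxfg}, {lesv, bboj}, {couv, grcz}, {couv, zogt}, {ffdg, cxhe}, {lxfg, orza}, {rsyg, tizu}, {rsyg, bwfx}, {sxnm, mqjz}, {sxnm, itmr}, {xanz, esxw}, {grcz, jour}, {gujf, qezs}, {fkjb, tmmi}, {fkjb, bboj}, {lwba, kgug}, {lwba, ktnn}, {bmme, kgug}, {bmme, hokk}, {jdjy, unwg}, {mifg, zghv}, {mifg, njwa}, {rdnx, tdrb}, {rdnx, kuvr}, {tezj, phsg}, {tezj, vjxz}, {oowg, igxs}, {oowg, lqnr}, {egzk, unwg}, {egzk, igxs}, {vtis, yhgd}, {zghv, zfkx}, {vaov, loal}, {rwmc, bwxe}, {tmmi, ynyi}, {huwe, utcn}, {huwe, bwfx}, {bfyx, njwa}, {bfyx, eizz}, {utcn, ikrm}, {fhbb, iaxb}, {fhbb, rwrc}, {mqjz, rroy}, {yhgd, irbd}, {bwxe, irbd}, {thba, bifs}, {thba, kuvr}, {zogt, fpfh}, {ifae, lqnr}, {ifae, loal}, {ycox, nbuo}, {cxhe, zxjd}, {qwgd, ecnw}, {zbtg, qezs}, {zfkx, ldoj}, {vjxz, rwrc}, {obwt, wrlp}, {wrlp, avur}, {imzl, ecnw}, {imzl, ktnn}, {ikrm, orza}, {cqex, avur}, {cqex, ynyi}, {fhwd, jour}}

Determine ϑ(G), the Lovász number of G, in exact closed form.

109*cos(pi/109)/(cos(pi/109) + 1)

N(fkjb) = {tmmi, bboj}, |N(fkjb)| = 2.
deg(wrlp) = 2; N(wrlp) = {obwt, avur}.
N(ahrj) = {gujf, eizz}, |N(ahrj)| = 2.
deg(lesv) = 2; N(lesv) = {lxfg, bboj}.
2-regular, N=109; a single 109-cycle (edge-transitive).
Distinct eigenvalues (to 3 d.p.): [2.0, 1.997, 1.987, 1.97, 1.947, 1.918, 1.882, 1.839, 1.791, 1.737, 1.677, 1.611, 1.54, 1.464, 1.383, 1.298, 1.208, 1.114, 1.017, 0.916, 0.812, 0.705, 0.596, 0.485, 0.372, 0.259, 0.144, 0.029, -0.086, -0.201, -0.316, -0.429, -0.541, -0.651, -0.759, -0.864, -0.967, -1.066, -1.162, -1.253, -1.341, -1.424, -1.503, -1.576, -1.645, -1.708, -1.765, -1.816, -1.861, -1.9, -1.933, -1.959, -1.979, -1.993, -1.999].
Lovász: ϑ = −109(-2*cos(pi/109))/(2+-(-1)*2*cos(pi/109)) = 109*cos(pi/109)/(cos(pi/109) + 1).
= 54.48868008… (decimal).
α=54, χ(Ḡ)=55; ϑ=109*cos(pi/109)/(cos(pi/109) + 1) lies between (both strict).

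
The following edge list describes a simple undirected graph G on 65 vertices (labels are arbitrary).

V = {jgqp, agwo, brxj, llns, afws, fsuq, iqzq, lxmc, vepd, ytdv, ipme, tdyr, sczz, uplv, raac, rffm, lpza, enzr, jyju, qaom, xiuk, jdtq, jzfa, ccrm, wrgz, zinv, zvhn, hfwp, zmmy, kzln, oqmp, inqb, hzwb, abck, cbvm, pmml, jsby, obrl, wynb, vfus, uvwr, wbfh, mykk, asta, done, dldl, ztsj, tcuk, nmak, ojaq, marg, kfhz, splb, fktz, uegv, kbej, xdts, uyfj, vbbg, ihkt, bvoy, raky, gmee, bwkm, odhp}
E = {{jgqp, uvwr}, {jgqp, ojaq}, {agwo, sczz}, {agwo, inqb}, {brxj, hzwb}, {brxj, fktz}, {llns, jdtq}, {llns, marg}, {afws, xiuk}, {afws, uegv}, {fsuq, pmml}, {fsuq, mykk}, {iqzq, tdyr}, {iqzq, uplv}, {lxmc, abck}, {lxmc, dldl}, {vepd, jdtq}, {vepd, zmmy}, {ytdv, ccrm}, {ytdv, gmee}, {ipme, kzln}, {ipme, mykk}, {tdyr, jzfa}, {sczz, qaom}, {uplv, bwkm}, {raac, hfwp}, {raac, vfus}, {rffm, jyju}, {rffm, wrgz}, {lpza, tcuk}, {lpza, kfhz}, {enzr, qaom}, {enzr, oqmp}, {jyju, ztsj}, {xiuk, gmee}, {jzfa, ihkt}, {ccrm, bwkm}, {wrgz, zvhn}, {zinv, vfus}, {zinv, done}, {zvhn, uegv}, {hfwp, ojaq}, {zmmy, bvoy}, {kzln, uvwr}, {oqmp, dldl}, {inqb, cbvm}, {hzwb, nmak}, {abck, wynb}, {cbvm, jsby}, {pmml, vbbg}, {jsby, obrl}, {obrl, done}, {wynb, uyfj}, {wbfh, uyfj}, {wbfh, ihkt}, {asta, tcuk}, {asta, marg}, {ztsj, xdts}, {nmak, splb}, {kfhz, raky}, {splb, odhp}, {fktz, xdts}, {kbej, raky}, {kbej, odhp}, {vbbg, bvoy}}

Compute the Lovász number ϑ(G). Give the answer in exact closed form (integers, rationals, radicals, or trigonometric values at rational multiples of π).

N(pmml) = {fsuq, vbbg}, |N(pmml)| = 2.
deg(kzln) = 2; N(kzln) = {ipme, uvwr}.
deg(oqmp) = 2; N(oqmp) = {enzr, dldl}.
deg(obrl) = 2; N(obrl) = {jsby, done}.
Every vertex has degree 2 (N=65); this is C_{65}, the 65-cycle.
Distinct eigenvalues (to 6 d.p.): [2.0, 1.990663, 1.96274, 1.916492, 1.852349, 1.770912, 1.67294, 1.559349, 1.431198, 1.289684, 1.136129, 0.971967, 0.798729, 0.618034, 0.431568, 0.241073, 0.048327, -0.14487, -0.336714, -0.525415, -0.70921, -0.886383, -1.05528, -1.214325, -1.362032, -1.497021, -1.618034, -1.723939, -1.813749, -1.886624, -1.941884, -1.979013, -1.997664].
−65·(-2*cos(pi/65)) / ((2)−(-2*cos(pi/65))) = 65*cos(pi/65)/(cos(pi/65) + 1) = ϑ(G).
Numerically 32.481013.
α=32, χ(Ḡ)=33; ϑ=65*cos(pi/65)/(cos(pi/65) + 1) lies between (both strict).

65*cos(pi/65)/(cos(pi/65) + 1)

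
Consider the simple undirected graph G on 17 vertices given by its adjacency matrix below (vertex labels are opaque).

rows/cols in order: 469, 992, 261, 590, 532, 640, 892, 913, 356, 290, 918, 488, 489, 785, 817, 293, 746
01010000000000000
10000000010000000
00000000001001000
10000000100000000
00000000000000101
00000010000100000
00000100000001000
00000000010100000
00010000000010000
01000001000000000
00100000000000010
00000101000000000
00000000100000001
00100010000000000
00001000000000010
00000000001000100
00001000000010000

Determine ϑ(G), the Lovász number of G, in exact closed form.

17*cos(pi/17)/(cos(pi/17) + 1)

Vertex 532 has 2 neighbors: 817, 746.
N(892) = {640, 785}, |N(892)| = 2.
N(913) = {290, 488}, |N(913)| = 2.
N(356) = {590, 489}, |N(356)| = 2.
17-vertex 2-regular graph: connected 2-regular on 17 ⇒ C_{17}.
A has 9 distinct eigenvalues ≈ [2.0, 1.86494, 1.47802, 0.89148, 0.18454, -0.54733, -1.20527, -1.70043, -1.96595].
λ_max=2, λ_min=-2*cos(pi/17); ϑ = −17·λ_min/(λ_max−λ_min) = 17*cos(pi/17)/(cos(pi/17) + 1).
ϑ(G) ≈ 8.4270.
8 ≤ 17*cos(pi/17)/(cos(pi/17) + 1) ≤ 9: both strict.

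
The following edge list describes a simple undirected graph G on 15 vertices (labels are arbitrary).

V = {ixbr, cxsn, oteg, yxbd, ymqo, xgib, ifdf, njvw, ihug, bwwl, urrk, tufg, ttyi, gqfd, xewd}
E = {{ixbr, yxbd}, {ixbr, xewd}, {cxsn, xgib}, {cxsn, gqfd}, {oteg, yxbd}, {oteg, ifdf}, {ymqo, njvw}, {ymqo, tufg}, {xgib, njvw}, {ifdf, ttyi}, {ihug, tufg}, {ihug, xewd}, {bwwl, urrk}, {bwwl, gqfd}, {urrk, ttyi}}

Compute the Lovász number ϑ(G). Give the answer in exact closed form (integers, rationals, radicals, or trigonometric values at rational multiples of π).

15*cos(pi/15)/(cos(pi/15) + 1)

Vertex xgib has 2 neighbors: cxsn, njvw.
N(ifdf) = {oteg, ttyi}, |N(ifdf)| = 2.
Vertex oteg has 2 neighbors: yxbd, ifdf.
N(urrk) = {bwwl, ttyi}, |N(urrk)| = 2.
G on 15 vertices is 2-regular; a single 15-cycle (edge-transitive).
A has 8 distinct eigenvalues ≈ [2.0, 1.827, 1.338, 0.618, -0.209, -1.0, -1.618, -1.956].
Lovász (edge-transitive): ϑ = −15·(-2*cos(pi/15))/((2)−(-2*cos(pi/15))) = 15*cos(pi/15)/(cos(pi/15) + 1).
ϑ(G) ≈ 7.4171.
α=7, χ(Ḡ)=8; ϑ=15*cos(pi/15)/(cos(pi/15) + 1) lies between (both strict).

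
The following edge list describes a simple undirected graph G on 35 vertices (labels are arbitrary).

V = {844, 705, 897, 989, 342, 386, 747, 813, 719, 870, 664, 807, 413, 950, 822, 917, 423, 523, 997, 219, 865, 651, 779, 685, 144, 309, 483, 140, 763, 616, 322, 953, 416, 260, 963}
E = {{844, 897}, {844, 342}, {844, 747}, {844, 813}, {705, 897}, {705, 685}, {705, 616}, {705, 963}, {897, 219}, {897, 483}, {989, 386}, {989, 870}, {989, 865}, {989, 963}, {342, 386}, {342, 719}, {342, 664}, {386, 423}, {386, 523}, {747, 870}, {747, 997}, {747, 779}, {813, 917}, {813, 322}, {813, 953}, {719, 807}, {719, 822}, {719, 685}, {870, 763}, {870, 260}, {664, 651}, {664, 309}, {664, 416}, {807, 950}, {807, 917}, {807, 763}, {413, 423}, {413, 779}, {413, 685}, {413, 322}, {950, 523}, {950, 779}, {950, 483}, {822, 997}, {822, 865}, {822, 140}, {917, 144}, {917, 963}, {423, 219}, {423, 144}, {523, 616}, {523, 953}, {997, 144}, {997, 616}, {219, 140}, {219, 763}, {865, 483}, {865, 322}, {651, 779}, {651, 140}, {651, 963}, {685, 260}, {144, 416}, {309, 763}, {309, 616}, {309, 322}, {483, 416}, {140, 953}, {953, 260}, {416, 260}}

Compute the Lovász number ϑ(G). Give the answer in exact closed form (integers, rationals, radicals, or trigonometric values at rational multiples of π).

deg(747) = 4; N(747) = {844, 870, 997, 779}.
Vertex 140 has 4 neighbors: 822, 219, 651, 953.
N(917) = {813, 807, 144, 963}, |N(917)| = 4.
Vertex 219 has 4 neighbors: 897, 423, 140, 763.
Regular of degree 4 on 35 vertices: Kneser-type, 3-subsets of [7].
A has 4 distinct eigenvalues ≈ [4.0, 2.0, -1.0, -3.0].
Lovász: ϑ = −35(-3)/(4+-1*(-3)) = 15.
= 15.0000000… (decimal).

15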